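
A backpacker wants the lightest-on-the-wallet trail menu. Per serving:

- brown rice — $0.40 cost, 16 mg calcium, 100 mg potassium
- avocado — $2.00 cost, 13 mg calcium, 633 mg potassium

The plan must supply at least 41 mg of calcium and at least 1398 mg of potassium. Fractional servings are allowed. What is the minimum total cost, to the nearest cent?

$4.49

brown rice only: max(41/16, 1398/100) = 13.98 servings → $5.59.
avocado only: max(41/13, 1398/633) = 3.154 servings → $6.31.
brown rice + avocado with both tight: 0.8812 servings and 2.069 servings → $4.49.
So the least-cost plan costs $4.49.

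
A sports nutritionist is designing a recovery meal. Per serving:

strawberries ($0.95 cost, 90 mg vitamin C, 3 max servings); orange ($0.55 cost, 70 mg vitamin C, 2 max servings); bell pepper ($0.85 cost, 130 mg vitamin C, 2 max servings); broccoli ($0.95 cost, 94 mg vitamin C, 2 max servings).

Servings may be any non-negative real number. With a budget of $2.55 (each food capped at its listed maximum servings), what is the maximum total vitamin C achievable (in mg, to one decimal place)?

368.2 mg

Vitamin C per dollar: bell pepper 152.9, orange 127.3, broccoli 98.95, strawberries 94.74.
Take 2 servings of bell pepper: spends $1.70, +260.0 mg vitamin C (running total 260.0 mg).
Take 1.545 servings of orange: spends $0.85, +108.2 mg vitamin C (running total 368.2 mg).
Greedy by best ratio exhausts the cost allowance optimally: 368.2 mg.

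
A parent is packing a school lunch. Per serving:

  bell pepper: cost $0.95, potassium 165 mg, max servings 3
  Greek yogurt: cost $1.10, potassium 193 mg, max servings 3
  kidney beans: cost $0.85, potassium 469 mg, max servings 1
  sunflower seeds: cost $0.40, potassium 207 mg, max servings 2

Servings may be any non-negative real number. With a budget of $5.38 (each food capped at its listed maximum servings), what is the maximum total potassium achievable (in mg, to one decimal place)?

Potassium per dollar: kidney beans 551.8, sunflower seeds 517.5, Greek yogurt 175.5, bell pepper 173.7.
Take 1 serving of kidney beans: spends $0.85, +469.0 mg potassium (running total 469.0 mg).
Take 2 servings of sunflower seeds: spends $0.80, +414.0 mg potassium (running total 883.0 mg).
Take 3 servings of Greek yogurt: spends $3.30, +579.0 mg potassium (running total 1462.0 mg).
Take 0.4526 servings of bell pepper: spends $0.43, +74.7 mg potassium (running total 1536.7 mg).
Filling greedily by potassium-per-dollar is optimal for one linear limit, giving 1536.7 mg.

1536.7 mg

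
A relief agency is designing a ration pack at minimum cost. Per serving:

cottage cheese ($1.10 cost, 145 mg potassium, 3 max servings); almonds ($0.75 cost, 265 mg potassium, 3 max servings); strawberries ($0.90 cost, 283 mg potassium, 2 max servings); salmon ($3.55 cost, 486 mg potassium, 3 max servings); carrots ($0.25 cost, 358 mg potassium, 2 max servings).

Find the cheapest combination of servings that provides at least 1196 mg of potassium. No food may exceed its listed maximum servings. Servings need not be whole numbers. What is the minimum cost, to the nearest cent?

$1.86

Cost per mg of potassium: carrots $0.0007, almonds $0.0028, strawberries $0.0032, salmon $0.0073, cottage cheese $0.0076.
Take 2 servings of carrots: +716.0 mg potassium for $0.50 (total $0.50, still need 480.0 mg).
Take 1.811 servings of almonds: +480.0 mg potassium for $1.36 (total $1.86, still need 0.0 mg).
Filling from the cheapest source first is optimal under one linear minimum: $1.86.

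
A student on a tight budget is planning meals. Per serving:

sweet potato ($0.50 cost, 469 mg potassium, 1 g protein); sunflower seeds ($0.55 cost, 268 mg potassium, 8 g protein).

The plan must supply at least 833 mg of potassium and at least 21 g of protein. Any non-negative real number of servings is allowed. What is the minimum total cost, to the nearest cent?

Minimising a linear cost over {potassium ≥ 833, protein ≥ 21, servings ≥ 0} — the optimum is at a vertex, using one or two foods.
sweet potato only: max(833/469, 21/1) = 21 servings → $10.50.
sunflower seeds only: max(833/268, 21/8) = 3.108 servings → $1.71.
sweet potato + sunflower seeds with both tight: 0.2974 servings and 2.588 servings → $1.57.
So the least-cost plan costs $1.57.

$1.57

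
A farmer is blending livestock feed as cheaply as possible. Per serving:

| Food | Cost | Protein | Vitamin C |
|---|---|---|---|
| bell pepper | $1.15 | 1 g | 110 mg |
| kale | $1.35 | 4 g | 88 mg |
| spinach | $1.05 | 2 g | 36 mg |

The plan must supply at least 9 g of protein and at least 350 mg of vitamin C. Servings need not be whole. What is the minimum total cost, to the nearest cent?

Compare the cost at each extreme point of the feasible region.
bell pepper only: max(9/1, 350/110) = 9 servings → $10.35.
kale only: max(9/4, 350/88) = 3.977 servings → $5.37.
spinach only: max(9/2, 350/36) = 9.722 servings → $10.21.
bell pepper + kale with both tight: 1.727 servings and 1.818 servings → $4.44.
bell pepper + spinach with both tight: 2.043 servings and 3.478 servings → $6.00.
kale + spinach: intersection lies outside the first quadrant.
Cheapest feasible corner: $4.44.

$4.44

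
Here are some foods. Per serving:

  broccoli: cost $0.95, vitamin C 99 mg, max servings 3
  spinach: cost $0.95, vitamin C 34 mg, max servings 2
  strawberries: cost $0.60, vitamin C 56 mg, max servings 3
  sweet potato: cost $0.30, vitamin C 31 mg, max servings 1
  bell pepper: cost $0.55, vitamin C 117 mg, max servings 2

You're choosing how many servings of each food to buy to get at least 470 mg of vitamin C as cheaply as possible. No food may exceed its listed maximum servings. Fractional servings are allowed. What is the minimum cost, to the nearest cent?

Cost per mg of vitamin C: bell pepper $0.0047, broccoli $0.0096, sweet potato $0.0097, strawberries $0.0107, spinach $0.0279.
Take 2 servings of bell pepper: +234.0 mg vitamin C for $1.10 (total $1.10, still need 236.0 mg).
Take 2.384 servings of broccoli: +236.0 mg vitamin C for $2.26 (total $3.36, still need 0.0 mg).
Greedy by cheapest-per-mg is optimal for a single linear constraint, so the minimum cost is $3.36.

$3.36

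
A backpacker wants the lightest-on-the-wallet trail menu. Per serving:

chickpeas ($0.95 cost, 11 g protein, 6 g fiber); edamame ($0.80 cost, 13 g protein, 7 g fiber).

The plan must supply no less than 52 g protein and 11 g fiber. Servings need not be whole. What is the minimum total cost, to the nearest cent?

$3.20

Minimising a linear cost over {protein ≥ 52, fiber ≥ 11, servings ≥ 0} — the optimum is at a vertex, using one or two foods.
chickpeas only: max(52/11, 11/6) = 4.727 servings → $4.49.
edamame only: max(52/13, 11/7) = 4 servings → $3.20.
chickpeas + edamame: the both-tight solution has a negative serving — not a feasible corner.
So the least-cost plan costs $3.20.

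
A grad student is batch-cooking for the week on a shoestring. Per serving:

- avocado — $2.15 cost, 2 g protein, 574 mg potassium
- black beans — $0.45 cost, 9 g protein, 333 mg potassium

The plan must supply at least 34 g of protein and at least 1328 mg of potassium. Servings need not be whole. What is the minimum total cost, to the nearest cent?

With two linear requirements the optimum uses one or two foods; enumerate the corners.
avocado only: max(34/2, 1328/574) = 17 servings → $36.55.
black beans only: max(34/9, 1328/333) = 3.988 servings → $1.79.
avocado + black beans with both tight: 0.14 servings and 3.747 servings → $1.99.
Cheapest feasible corner: $1.79.

$1.79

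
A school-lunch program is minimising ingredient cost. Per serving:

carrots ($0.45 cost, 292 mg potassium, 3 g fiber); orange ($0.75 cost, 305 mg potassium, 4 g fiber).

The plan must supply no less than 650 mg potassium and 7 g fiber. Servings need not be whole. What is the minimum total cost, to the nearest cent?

$1.05

Two binding constraints pin down two serving amounts, so the optimal mix uses at most two foods. The candidates are each food alone (scaled to the tighter of potassium/fiber) and each pair with both constraints tight.
carrots only: max(650/292, 7/3) = 2.333 servings → $1.05.
orange only: max(650/305, 7/4) = 2.131 servings → $1.60.
carrots + orange with both tight: 1.838 servings and 0.3715 servings → $1.11.
The minimum over all feasible corners is $1.05.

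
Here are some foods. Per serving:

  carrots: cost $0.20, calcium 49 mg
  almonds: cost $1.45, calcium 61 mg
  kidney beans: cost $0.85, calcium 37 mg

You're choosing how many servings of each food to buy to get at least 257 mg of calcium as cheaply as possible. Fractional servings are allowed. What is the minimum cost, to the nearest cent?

Cost per mg of calcium: carrots $0.0041, kidney beans $0.0230, almonds $0.0238.
With no serving limits, use only carrots: 257 mg / 49 mg = 5.245 servings × $0.20 = $1.05.

$1.05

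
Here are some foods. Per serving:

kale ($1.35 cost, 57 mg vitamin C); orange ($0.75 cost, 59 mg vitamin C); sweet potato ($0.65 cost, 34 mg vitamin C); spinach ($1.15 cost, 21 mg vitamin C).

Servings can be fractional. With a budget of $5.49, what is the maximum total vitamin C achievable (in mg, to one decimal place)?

Vitamin C per dollar: orange 78.67, sweet potato 52.31, kale 42.22, spinach 18.26.
With no serving limits, spend the whole cost allowance on orange: $5.49 / $0.75 × 59 mg = 431.9 mg.

431.9 mg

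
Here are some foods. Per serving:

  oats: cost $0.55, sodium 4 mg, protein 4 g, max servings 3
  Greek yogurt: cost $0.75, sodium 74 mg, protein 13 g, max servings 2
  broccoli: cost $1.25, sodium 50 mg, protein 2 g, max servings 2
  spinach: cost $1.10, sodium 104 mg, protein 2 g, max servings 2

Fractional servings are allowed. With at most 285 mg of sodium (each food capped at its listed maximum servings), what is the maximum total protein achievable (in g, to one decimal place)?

42.5 g

Protein per mg sodium: oats 1, Greek yogurt 0.1757, broccoli 0.04, spinach 0.01923.
Take 3 servings of oats: uses 12 mg sodium, +12.0 g protein (running total 12.0 g).
Take 2 servings of Greek yogurt: uses 148 mg sodium, +26.0 g protein (running total 38.0 g).
Take 2 servings of broccoli: uses 100 mg sodium, +4.0 g protein (running total 42.0 g).
Take 0.2404 servings of spinach: uses 25 mg sodium, +0.5 g protein (running total 42.5 g).
Filling greedily by protein-per-mg sodium is optimal for one linear limit, giving 42.5 g.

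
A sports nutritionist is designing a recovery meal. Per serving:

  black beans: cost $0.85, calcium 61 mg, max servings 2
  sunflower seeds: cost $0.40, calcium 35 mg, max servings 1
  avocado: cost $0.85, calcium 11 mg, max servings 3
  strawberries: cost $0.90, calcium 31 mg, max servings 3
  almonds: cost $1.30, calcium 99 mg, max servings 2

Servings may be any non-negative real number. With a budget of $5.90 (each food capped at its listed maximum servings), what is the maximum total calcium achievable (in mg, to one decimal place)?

396.3 mg

Calcium per dollar: sunflower seeds 87.5, almonds 76.15, black beans 71.76, strawberries 34.44, avocado 12.94.
Take 1 serving of sunflower seeds: spends $0.40, +35.0 mg calcium (running total 35.0 mg).
Take 2 servings of almonds: spends $2.60, +198.0 mg calcium (running total 233.0 mg).
Take 2 servings of black beans: spends $1.70, +122.0 mg calcium (running total 355.0 mg).
Take 1.333 servings of strawberries: spends $1.20, +41.3 mg calcium (running total 396.3 mg).
Filling greedily by calcium-per-dollar is optimal for one linear limit, giving 396.3 mg.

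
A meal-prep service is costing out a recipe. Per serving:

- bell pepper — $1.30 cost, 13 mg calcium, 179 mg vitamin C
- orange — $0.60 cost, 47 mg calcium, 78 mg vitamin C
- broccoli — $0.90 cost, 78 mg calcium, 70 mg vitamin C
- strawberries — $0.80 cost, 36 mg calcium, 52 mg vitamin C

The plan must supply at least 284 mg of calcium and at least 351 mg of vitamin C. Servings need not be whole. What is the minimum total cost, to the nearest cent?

$3.43

With two linear requirements the optimum uses one or two foods; enumerate the corners.
bell pepper only: max(284/13, 351/179) = 21.85 servings → $28.40.
orange only: max(284/47, 351/78) = 6.043 servings → $3.63.
broccoli only: max(284/78, 351/70) = 5.014 servings → $4.51.
strawberries only: max(284/36, 351/52) = 7.889 servings → $6.31.
bell pepper + orange with both targets exact would need a negative amount; discard.
bell pepper + broccoli with both tight: 0.5745 servings and 3.545 servings → $3.94.
bell pepper + strawberries with both targets exact would need a negative amount; discard.
orange + broccoli with both tight: 2.684 servings and 2.024 servings → $3.43.
orange + strawberries: intersection lies outside the first quadrant.
broccoli + strawberries with both tight: 1.388 servings and 4.882 servings → $5.15.
Cheapest feasible corner: $3.43.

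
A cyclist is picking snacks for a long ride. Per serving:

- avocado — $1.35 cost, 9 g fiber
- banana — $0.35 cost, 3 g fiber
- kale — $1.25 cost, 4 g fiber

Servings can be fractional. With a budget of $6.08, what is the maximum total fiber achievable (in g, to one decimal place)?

Fiber per dollar: banana 8.571, avocado 6.667, kale 3.2.
With no serving limits, spend the whole cost allowance on banana: $6.08 / $0.35 × 3 g = 52.1 g.

52.1 g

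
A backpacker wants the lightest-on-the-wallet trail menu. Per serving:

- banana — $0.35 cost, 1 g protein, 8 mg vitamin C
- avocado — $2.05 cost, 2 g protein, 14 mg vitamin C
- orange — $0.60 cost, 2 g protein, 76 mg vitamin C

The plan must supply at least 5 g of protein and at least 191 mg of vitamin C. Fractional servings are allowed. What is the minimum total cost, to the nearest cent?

For a min-cost LP with two ≥-constraints, a basic feasible solution has at most two positive variables.
banana only: max(5/1, 191/8) = 23.88 servings → $8.36.
avocado only: max(5/2, 191/14) = 13.64 servings → $27.97.
orange only: max(5/2, 191/76) = 2.513 servings → $1.51.
banana + avocado: intersection lies outside the first quadrant.
banana + orange: the both-tight solution has a negative serving — not a feasible corner.
avocado + orange: the both-tight solution has a negative serving — not a feasible corner.
Cheapest feasible corner: $1.51.

$1.51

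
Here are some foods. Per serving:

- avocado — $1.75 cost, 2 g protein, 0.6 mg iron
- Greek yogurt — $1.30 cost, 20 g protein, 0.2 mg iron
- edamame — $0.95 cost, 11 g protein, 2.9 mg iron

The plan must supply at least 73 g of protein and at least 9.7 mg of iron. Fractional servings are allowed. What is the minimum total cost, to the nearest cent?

A basic optimal solution has at most two foods positive. Try each food alone and each pair with both targets met exactly.
avocado only: max(73/2, 9.7/0.6) = 36.5 servings → $63.88.
Greek yogurt only: max(73/20, 9.7/0.2) = 48.5 servings → $63.05.
edamame only: max(73/11, 9.7/2.9) = 6.636 servings → $6.30.
avocado + Greek yogurt with both tight: 15.47 servings and 2.103 servings → $29.80.
avocado + edamame: intersection lies outside the first quadrant.
Greek yogurt + edamame with both tight: 1.882 servings and 3.215 servings → $5.50.
So the least-cost plan costs $5.50.

$5.50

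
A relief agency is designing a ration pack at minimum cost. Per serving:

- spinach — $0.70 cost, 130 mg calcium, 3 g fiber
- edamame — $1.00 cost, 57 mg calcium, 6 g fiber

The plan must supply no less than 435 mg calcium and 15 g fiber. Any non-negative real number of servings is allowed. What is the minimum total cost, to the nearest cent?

spinach only: max(435/130, 15/3) = 5 servings → $3.50.
edamame only: max(435/57, 15/6) = 7.632 servings → $7.63.
spinach + edamame with both tight: 2.882 servings and 1.059 servings → $3.08.
Cheapest feasible corner: $3.08.

$3.08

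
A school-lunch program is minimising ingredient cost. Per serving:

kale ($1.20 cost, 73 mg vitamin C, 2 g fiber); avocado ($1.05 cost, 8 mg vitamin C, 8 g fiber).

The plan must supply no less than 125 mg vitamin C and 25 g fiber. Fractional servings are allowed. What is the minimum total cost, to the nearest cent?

$4.60

For a min-cost LP with two ≥-constraints, a basic feasible solution has at most two positive variables.
kale only: max(125/73, 25/2) = 12.5 servings → $15.00.
avocado only: max(125/8, 25/8) = 15.62 servings → $16.41.
kale + avocado with both tight: 1.408 servings and 2.773 servings → $4.60.
Cheapest feasible corner: $4.60.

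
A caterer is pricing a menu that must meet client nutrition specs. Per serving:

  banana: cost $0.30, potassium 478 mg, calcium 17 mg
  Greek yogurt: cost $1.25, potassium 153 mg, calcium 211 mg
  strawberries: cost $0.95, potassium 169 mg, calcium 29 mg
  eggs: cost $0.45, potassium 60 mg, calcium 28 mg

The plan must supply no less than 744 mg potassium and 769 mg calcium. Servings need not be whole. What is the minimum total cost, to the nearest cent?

With two linear requirements the optimum uses one or two foods; enumerate the corners.
banana only: max(744/478, 769/17) = 45.24 servings → $13.57.
Greek yogurt only: max(744/153, 769/211) = 4.863 servings → $6.08.
strawberries only: max(744/169, 769/29) = 26.52 servings → $25.19.
eggs only: max(744/60, 769/28) = 27.46 servings → $12.36.
banana + Greek yogurt with both tight: 0.4002 servings and 3.612 servings → $4.64.
banana + strawberries with both targets exact would need a negative amount; discard.
banana + eggs with both targets exact would need a negative amount; discard.
Greek yogurt + strawberries with both tight: 3.471 servings and 1.26 servings → $5.54.
Greek yogurt + eggs with both tight: 3.021 servings and 4.695 servings → $5.89.
strawberries + eggs: the both-tight solution has a negative serving — not a feasible corner.
So the least-cost plan costs $4.64.

$4.64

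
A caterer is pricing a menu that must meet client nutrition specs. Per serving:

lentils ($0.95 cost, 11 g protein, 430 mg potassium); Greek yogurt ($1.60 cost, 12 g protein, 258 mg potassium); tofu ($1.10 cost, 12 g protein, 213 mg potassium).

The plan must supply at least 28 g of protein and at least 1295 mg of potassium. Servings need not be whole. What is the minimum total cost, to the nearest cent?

$2.86

A basic optimal solution has at most two foods positive. Try each food alone and each pair with both targets met exactly.
lentils only: max(28/11, 1295/430) = 3.012 servings → $2.86.
Greek yogurt only: max(28/12, 1295/258) = 5.019 servings → $8.03.
tofu only: max(28/12, 1295/213) = 6.08 servings → $6.69.
lentils + Greek yogurt: intersection lies outside the first quadrant.
lentils + tofu: intersection lies outside the first quadrant.
Greek yogurt + tofu: intersection lies outside the first quadrant.
Cheapest feasible corner: $2.86.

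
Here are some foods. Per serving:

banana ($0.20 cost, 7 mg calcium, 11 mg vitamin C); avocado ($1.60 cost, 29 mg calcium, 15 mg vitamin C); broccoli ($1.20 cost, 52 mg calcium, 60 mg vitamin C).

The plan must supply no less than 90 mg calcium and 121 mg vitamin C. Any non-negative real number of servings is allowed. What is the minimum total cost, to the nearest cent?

$2.30

Minimising a linear cost over {calcium ≥ 90, vitamin C ≥ 121, servings ≥ 0} — the optimum is at a vertex, using one or two foods.
banana only: max(90/7, 121/11) = 12.86 servings → $2.57.
avocado only: max(90/29, 121/15) = 8.067 servings → $12.91.
broccoli only: max(90/52, 121/60) = 2.017 servings → $2.42.
banana + avocado with both tight: 10.09 servings and 0.6682 servings → $3.09.
banana + broccoli with both tight: 5.868 servings and 0.9408 servings → $2.30.
avocado + broccoli: intersection lies outside the first quadrant.
So the least-cost plan costs $2.30.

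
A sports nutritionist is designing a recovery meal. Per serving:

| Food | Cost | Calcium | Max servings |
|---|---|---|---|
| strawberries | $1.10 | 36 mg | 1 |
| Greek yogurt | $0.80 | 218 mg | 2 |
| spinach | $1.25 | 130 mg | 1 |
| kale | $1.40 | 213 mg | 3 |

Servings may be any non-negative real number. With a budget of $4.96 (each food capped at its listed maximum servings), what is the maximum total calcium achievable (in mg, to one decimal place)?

Calcium per dollar: Greek yogurt 272.5, kale 152.1, spinach 104, strawberries 32.73.
Take 2 servings of Greek yogurt: spends $1.60, +436.0 mg calcium (running total 436.0 mg).
Take 2.4 servings of kale: spends $3.36, +511.2 mg calcium (running total 947.2 mg).
Filling greedily by calcium-per-dollar is optimal for one linear limit, giving 947.2 mg.

947.2 mg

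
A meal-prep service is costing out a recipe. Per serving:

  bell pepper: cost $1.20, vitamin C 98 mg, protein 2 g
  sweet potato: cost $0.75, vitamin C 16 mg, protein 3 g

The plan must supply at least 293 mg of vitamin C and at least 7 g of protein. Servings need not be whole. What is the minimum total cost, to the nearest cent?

$3.80

bell pepper only: max(293/98, 7/2) = 3.5 servings → $4.20.
sweet potato only: max(293/16, 7/3) = 18.31 servings → $13.73.
bell pepper + sweet potato with both tight: 2.927 servings and 0.3817 servings → $3.80.
So the least-cost plan costs $3.80.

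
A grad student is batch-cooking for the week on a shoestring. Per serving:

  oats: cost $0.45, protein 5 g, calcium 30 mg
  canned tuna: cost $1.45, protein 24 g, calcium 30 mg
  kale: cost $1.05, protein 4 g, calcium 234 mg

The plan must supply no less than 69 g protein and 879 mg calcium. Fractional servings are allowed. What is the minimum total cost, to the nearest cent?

$6.97

Minimising a linear cost over {protein ≥ 69, calcium ≥ 879, servings ≥ 0} — the optimum is at a vertex, using one or two foods.
oats only: max(69/5, 879/30) = 29.3 servings → $13.19.
canned tuna only: max(69/24, 879/30) = 29.3 servings → $42.48.
kale only: max(69/4, 879/234) = 17.25 servings → $18.11.
oats + canned tuna with both targets exact would need a negative amount; discard.
oats + kale with both tight: 12.03 servings and 2.214 servings → $7.74.
canned tuna + kale with both tight: 2.298 servings and 3.462 servings → $6.97.
So the least-cost plan costs $6.97.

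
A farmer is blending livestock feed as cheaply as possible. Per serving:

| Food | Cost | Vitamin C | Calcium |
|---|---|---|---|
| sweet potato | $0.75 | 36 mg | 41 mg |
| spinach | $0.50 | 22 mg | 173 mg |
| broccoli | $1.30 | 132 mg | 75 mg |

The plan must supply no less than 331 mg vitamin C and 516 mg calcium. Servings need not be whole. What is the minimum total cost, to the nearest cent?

$3.84

Check every corner: each single food scaled to meet both minima, and each pair solved so both constraints bind.
sweet potato only: max(331/36, 516/41) = 12.59 servings → $9.44.
spinach only: max(331/22, 516/173) = 15.05 servings → $7.52.
broccoli only: max(331/132, 516/75) = 6.88 servings → $8.94.
sweet potato + spinach with both tight: 8.62 servings and 0.9397 servings → $6.93.
sweet potato + broccoli with both targets exact would need a negative amount; discard.
spinach + broccoli with both tight: 2.043 servings and 2.167 servings → $3.84.
The minimum over all feasible corners is $3.84.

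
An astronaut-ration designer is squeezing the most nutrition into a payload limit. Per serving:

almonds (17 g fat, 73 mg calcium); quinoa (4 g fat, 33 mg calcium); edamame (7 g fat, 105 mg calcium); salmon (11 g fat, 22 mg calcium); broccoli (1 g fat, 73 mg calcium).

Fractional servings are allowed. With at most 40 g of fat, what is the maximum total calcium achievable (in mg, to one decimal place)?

Calcium per g fat: broccoli 73, edamame 15, quinoa 8.25, almonds 4.294, salmon 2.
With no serving limits, spend the whole fat allowance on broccoli: 40 g / 1 g × 73 mg = 2920.0 mg.

2920.0 mg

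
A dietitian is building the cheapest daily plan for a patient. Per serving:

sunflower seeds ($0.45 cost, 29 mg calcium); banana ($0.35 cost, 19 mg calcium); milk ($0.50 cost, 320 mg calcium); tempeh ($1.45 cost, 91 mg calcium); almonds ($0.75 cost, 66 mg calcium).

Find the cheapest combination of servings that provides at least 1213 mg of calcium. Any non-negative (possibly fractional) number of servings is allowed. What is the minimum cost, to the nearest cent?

$1.90

Cost per mg of calcium: milk $0.0016, almonds $0.0114, sunflower seeds $0.0155, tempeh $0.0159, banana $0.0184.
With no serving limits, use only milk: 1213 mg / 320 mg = 3.791 servings × $0.50 = $1.90.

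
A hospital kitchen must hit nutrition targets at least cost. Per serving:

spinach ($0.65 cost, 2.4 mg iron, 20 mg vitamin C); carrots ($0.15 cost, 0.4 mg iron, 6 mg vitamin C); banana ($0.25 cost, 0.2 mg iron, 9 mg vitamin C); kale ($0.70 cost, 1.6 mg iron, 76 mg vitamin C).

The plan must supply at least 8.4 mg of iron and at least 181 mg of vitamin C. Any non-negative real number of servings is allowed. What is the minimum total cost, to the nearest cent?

$2.75

spinach only: max(8.4/2.4, 181/20) = 9.05 servings → $5.88.
carrots only: max(8.4/0.4, 181/6) = 30.17 servings → $4.53.
banana only: max(8.4/0.2, 181/9) = 42 servings → $10.50.
kale only: max(8.4/1.6, 181/76) = 5.25 servings → $3.67.
spinach + carrots with both targets exact would need a negative amount; discard.
spinach + banana with both tight: 2.239 servings and 15.14 servings → $5.24.
spinach + kale with both tight: 2.319 servings and 1.771 servings → $2.75.
carrots + banana with both tight: 16.42 servings and 9.167 servings → $4.75.
carrots + kale with both tight: 16.77 servings and 1.058 servings → $3.26.
banana + kale with both targets exact would need a negative amount; discard.
The minimum over all feasible corners is $2.75.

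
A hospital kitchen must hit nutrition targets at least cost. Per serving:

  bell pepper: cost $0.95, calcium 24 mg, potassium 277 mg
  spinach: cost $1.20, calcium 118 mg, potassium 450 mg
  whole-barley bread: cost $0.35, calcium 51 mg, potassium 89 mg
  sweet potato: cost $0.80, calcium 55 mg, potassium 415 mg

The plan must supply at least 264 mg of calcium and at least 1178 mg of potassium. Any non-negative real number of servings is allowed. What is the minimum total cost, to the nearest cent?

$2.76

Compare the cost at each extreme point of the feasible region.
bell pepper only: max(264/24, 1178/277) = 11 servings → $10.45.
spinach only: max(264/118, 1178/450) = 2.618 servings → $3.14.
whole-barley bread only: max(264/51, 1178/89) = 13.24 servings → $4.63.
sweet potato only: max(264/55, 1178/415) = 4.8 servings → $3.84.
bell pepper + spinach with both tight: 0.9231 servings and 2.05 servings → $3.34.
bell pepper + whole-barley bread with both tight: 3.051 servings and 3.741 servings → $4.21.
bell pepper + sweet potato: intersection lies outside the first quadrant.
spinach + whole-barley bread: the both-tight solution has a negative serving — not a feasible corner.
spinach + sweet potato with both tight: 1.848 servings and 0.8342 servings → $2.89.
whole-barley bread + sweet potato with both tight: 2.752 servings and 2.248 servings → $2.76.
Cheapest feasible corner: $2.76.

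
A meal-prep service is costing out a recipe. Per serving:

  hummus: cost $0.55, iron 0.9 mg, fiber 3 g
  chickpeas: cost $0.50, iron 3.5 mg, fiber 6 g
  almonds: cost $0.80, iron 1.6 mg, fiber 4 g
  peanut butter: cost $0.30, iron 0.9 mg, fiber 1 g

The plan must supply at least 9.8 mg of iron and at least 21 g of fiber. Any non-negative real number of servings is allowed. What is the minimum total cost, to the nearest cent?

Compare the cost at each extreme point of the feasible region.
hummus only: max(9.8/0.9, 21/3) = 10.89 servings → $5.99.
chickpeas only: max(9.8/3.5, 21/6) = 3.5 servings → $1.75.
almonds only: max(9.8/1.6, 21/4) = 6.125 servings → $4.90.
peanut butter only: max(9.8/0.9, 21/1) = 21 servings → $6.30.
hummus + chickpeas with both tight: 2.882 servings and 2.059 servings → $2.61.
hummus + almonds with both targets exact would need a negative amount; discard.
hummus + peanut butter with both tight: 5.056 servings and 5.833 servings → $4.53.
chickpeas + almonds with both tight: 1.273 servings and 3.341 servings → $3.31.
chickpeas + peanut butter: the both-tight solution has a negative serving — not a feasible corner.
almonds + peanut butter with both tight: 4.55 servings and 2.8 servings → $4.48.
Cheapest feasible corner: $1.75.

$1.75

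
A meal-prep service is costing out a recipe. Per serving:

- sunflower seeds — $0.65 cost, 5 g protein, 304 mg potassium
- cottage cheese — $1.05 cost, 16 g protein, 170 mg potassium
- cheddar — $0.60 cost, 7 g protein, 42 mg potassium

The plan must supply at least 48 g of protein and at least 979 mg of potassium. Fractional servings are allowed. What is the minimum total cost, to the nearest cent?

$3.75

sunflower seeds only: max(48/5, 979/304) = 9.6 servings → $6.24.
cottage cheese only: max(48/16, 979/170) = 5.759 servings → $6.05.
cheddar only: max(48/7, 979/42) = 23.31 servings → $13.99.
sunflower seeds + cottage cheese with both tight: 1.869 servings and 2.416 servings → $3.75.
sunflower seeds + cheddar with both tight: 2.522 servings and 5.056 servings → $4.67.
cottage cheese + cheddar: the both-tight solution has a negative serving — not a feasible corner.
So the least-cost plan costs $3.75.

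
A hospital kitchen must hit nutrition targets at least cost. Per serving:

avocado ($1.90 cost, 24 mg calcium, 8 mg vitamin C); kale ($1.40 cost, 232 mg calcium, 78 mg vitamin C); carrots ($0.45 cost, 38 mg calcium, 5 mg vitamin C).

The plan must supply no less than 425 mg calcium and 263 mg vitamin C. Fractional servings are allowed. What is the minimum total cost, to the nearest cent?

A basic optimal solution has at most two foods positive. Try each food alone and each pair with both targets met exactly.
avocado only: max(425/24, 263/8) = 32.88 servings → $62.46.
kale only: max(425/232, 263/78) = 3.372 servings → $4.72.
carrots only: max(425/38, 263/5) = 52.6 servings → $23.67.
avocado + kale: intersection lies outside the first quadrant.
avocado + carrots: the both-tight solution has a negative serving — not a feasible corner.
kale + carrots: intersection lies outside the first quadrant.
The minimum over all feasible corners is $4.72.

$4.72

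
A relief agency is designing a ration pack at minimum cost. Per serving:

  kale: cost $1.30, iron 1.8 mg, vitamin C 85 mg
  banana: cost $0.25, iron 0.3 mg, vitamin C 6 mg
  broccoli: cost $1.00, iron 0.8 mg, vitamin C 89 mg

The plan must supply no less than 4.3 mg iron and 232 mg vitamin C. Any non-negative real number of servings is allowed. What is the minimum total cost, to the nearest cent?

Minimising a linear cost over {iron ≥ 4.3, vitamin C ≥ 232, servings ≥ 0} — the optimum is at a vertex, using one or two foods.
kale only: max(4.3/1.8, 232/85) = 2.729 servings → $3.55.
banana only: max(4.3/0.3, 232/6) = 38.67 servings → $9.67.
broccoli only: max(4.3/0.8, 232/89) = 5.375 servings → $5.38.
kale + banana with both targets exact would need a negative amount; discard.
kale + broccoli with both tight: 2.138 servings and 0.5651 servings → $3.34.
banana + broccoli with both tight: 9 servings and 2 servings → $4.25.
Cheapest feasible corner: $3.34.

$3.34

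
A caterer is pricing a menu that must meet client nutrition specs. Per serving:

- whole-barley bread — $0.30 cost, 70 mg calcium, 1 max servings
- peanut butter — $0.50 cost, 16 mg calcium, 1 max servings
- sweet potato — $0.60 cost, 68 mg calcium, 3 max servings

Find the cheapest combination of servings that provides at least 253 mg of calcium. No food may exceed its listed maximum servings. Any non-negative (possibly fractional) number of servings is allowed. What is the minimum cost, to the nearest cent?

Cost per mg of calcium: whole-barley bread $0.0043, sweet potato $0.0088, peanut butter $0.0312.
Take 1 serving of whole-barley bread: +70.0 mg calcium for $0.30 (total $0.30, still need 183.0 mg).
Take 2.691 servings of sweet potato: +183.0 mg calcium for $1.61 (total $1.91, still need 0.0 mg).
Greedy by cheapest-per-mg is optimal for a single linear constraint, so the minimum cost is $1.91.

$1.91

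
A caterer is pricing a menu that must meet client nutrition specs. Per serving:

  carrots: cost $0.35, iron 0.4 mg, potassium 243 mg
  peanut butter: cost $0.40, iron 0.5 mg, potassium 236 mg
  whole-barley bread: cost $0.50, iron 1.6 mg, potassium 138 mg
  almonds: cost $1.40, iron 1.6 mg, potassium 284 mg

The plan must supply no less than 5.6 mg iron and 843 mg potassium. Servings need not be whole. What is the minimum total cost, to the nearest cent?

carrots only: max(5.6/0.4, 843/243) = 14 servings → $4.90.
peanut butter only: max(5.6/0.5, 843/236) = 11.2 servings → $4.48.
whole-barley bread only: max(5.6/1.6, 843/138) = 6.109 servings → $3.05.
almonds only: max(5.6/1.6, 843/284) = 3.5 servings → $4.90.
carrots + peanut butter with both targets exact would need a negative amount; discard.
carrots + whole-barley bread with both tight: 1.727 servings and 3.068 servings → $2.14.
carrots + almonds: intersection lies outside the first quadrant.
peanut butter + whole-barley bread with both tight: 1.866 servings and 2.917 servings → $2.20.
peanut butter + almonds: the both-tight solution has a negative serving — not a feasible corner.
whole-barley bread + almonds with both tight: 1.034 servings and 2.466 servings → $3.97.
Cheapest feasible corner: $2.14.

$2.14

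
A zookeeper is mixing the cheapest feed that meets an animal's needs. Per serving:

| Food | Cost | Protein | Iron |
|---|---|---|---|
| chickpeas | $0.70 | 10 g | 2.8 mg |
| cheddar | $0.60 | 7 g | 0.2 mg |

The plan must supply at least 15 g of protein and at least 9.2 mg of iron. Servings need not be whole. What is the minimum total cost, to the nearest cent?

chickpeas only: max(15/10, 9.2/2.8) = 3.286 servings → $2.30.
cheddar only: max(15/7, 9.2/0.2) = 46 servings → $27.60.
chickpeas + cheddar: the both-tight solution has a negative serving — not a feasible corner.
The minimum over all feasible corners is $2.30.

$2.30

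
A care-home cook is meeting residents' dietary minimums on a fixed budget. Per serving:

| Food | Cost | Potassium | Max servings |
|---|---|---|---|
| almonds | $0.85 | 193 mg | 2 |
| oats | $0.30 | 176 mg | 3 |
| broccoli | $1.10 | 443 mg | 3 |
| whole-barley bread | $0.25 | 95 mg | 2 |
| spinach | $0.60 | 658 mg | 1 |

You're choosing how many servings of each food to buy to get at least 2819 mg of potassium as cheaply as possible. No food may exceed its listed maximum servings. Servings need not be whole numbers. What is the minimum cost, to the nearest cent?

$5.80

Cost per mg of potassium: spinach $0.0009, oats $0.0017, broccoli $0.0025, whole-barley bread $0.0026, almonds $0.0044.
Take 1 serving of spinach: +658.0 mg potassium for $0.60 (total $0.60, still need 2161.0 mg).
Take 3 servings of oats: +528.0 mg potassium for $0.90 (total $1.50, still need 1633.0 mg).
Take 3 servings of broccoli: +1329.0 mg potassium for $3.30 (total $4.80, still need 304.0 mg).
Take 2 servings of whole-barley bread: +190.0 mg potassium for $0.50 (total $5.30, still need 114.0 mg).
Take 0.5907 servings of almonds: +114.0 mg potassium for $0.50 (total $5.80, still need 0.0 mg).
Greedy by cheapest-per-mg is optimal for a single linear constraint, so the minimum cost is $5.80.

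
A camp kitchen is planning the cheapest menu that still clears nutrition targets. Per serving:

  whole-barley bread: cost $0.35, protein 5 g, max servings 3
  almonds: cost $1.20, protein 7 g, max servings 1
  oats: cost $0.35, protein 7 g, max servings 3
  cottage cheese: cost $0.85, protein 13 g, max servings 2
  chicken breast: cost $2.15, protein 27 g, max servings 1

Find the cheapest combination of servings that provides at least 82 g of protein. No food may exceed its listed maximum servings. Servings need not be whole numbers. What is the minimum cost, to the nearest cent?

Cost per g of protein: oats $0.0500, cottage cheese $0.0654, whole-barley bread $0.0700, chicken breast $0.0796, almonds $0.1714.
Take 3 servings of oats: +21.0 g protein for $1.05 (total $1.05, still need 61.0 g).
Take 2 servings of cottage cheese: +26.0 g protein for $1.70 (total $2.75, still need 35.0 g).
Take 3 servings of whole-barley bread: +15.0 g protein for $1.05 (total $3.80, still need 20.0 g).
Take 0.7407 servings of chicken breast: +20.0 g protein for $1.59 (total $5.39, still need 0.0 g).
Filling from the cheapest source first is optimal under one linear minimum: $5.39.

$5.39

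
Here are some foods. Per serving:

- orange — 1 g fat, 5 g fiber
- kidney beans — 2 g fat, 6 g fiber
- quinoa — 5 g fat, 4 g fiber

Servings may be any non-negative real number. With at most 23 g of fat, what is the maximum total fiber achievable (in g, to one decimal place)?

115.0 g

Fiber per g fat: orange 5, kidney beans 3, quinoa 0.8.
With no serving limits, spend the whole fat allowance on orange: 23 g / 1 g × 5 g = 115.0 g.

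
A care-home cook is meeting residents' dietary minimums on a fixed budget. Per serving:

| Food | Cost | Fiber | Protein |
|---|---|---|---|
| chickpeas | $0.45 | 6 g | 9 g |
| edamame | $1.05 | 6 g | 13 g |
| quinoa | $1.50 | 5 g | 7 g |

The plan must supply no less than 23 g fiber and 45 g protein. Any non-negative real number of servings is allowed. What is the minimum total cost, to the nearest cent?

With two linear requirements the optimum uses one or two foods; enumerate the corners.
chickpeas only: max(23/6, 45/9) = 5 servings → $2.25.
edamame only: max(23/6, 45/13) = 3.833 servings → $4.03.
quinoa only: max(23/5, 45/7) = 6.429 servings → $9.64.
chickpeas + edamame with both tight: 1.208 servings and 2.625 servings → $3.30.
chickpeas + quinoa: the both-tight solution has a negative serving — not a feasible corner.
edamame + quinoa with both tight: 2.783 servings and 1.261 servings → $4.81.
So the least-cost plan costs $2.25.

$2.25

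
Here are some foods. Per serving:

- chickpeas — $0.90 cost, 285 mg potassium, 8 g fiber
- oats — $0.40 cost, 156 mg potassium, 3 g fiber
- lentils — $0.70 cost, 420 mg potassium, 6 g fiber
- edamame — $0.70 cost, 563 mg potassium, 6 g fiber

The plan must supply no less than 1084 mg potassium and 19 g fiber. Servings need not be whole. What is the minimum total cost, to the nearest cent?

$2.17

At the optimum either one food covers both requirements or two foods hit both targets exactly; no other combination can be cheaper.
chickpeas only: max(1084/285, 19/8) = 3.804 servings → $3.42.
oats only: max(1084/156, 19/3) = 6.949 servings → $2.78.
lentils only: max(1084/420, 19/6) = 3.167 servings → $2.22.
edamame only: max(1084/563, 19/6) = 3.167 servings → $2.22.
chickpeas + oats: the both-tight solution has a negative serving — not a feasible corner.
chickpeas + lentils with both tight: 0.8945 servings and 1.974 servings → $2.19.
chickpeas + edamame with both tight: 1.501 servings and 1.166 servings → $2.17.
oats + lentils with both tight: 4.556 servings and 0.8889 servings → $2.44.
oats + edamame with both tight: 5.568 servings and 0.3825 servings → $2.50.
lentils + edamame with both targets exact would need a negative amount; discard.
So the least-cost plan costs $2.17.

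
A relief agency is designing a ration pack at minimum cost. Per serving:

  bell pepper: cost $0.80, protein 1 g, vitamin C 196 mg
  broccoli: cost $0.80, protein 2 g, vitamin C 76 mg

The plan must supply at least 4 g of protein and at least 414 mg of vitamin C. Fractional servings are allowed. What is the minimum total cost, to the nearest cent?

$2.26

An LP optimum is at a vertex; with two nutrient constraints at most two foods are used. Check each candidate.
bell pepper only: max(4/1, 414/196) = 4 servings → $3.20.
broccoli only: max(4/2, 414/76) = 5.447 servings → $4.36.
bell pepper + broccoli with both tight: 1.658 servings and 1.171 servings → $2.26.
So the least-cost plan costs $2.26.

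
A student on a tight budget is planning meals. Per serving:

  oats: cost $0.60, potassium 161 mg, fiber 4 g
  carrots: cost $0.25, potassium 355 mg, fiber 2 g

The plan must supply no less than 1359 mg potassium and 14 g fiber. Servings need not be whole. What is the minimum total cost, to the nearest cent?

$1.75

This is a tiny linear program; its minimum lies at a vertex of the feasible set. List the vertices and price them.
oats only: max(1359/161, 14/4) = 8.441 servings → $5.06.
carrots only: max(1359/355, 14/2) = 7 servings → $1.75.
oats + carrots with both tight: 2.051 servings and 2.898 servings → $1.96.
The minimum over all feasible corners is $1.75.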